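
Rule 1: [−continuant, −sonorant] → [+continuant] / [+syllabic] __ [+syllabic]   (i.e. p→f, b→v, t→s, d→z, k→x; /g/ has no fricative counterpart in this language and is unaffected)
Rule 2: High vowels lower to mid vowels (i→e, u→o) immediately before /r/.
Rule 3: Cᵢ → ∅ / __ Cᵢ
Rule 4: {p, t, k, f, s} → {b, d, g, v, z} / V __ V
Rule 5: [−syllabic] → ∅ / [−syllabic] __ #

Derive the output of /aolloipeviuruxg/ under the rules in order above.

aoloiveviorux

Rule 1 (intervocalic spirantization): /p/ is a stop between vowels /i/ and /e/, so it spirantizes to the fricative [f]. /aolloipeviuruxg/ → aolloifeviuruxg.
Rule 2 (pre-rhotic lowering): /u/ is a high vowel immediately before /r/, so it lowers to [o]. /aolloifeviuruxg/ → aolloifevioruxg.
Rule 3 (degemination): /ll/ is a geminate; the first /l/ deletes. /aolloifevioruxg/ → aoloifevioruxg.
Rule 4 (intervocalic voicing): /f/ is a voiceless obstruent between vowels /i/ and /e/, so it voices to [v]. /aoloifevioruxg/ → aoloivevioruxg.
Rule 5 (final cluster simplification): /g/ is the second consonant of a word-final cluster /xg/, so it deletes. /aoloivevioruxg/ → aoloiveviorux.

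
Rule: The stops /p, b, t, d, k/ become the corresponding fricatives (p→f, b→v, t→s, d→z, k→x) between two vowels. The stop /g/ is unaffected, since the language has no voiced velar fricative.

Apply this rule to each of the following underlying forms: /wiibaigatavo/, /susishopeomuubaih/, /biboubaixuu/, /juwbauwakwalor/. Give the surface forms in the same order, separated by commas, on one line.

/wiibaigatavo/: /b/ is a stop between vowels /i/ and /a/, so it spirantizes to the fricative [v]. /t/ is a stop between vowels /a/ and /a/, so it spirantizes to the fricative [s]. → [wiivaigasavo].
/susishopeomuubaih/: /p/ is a stop between vowels /o/ and /e/, so it spirantizes to the fricative [f]. /b/ is a stop between vowels /u/ and /a/, so it spirantizes to the fricative [v]. → [susishofeomuuvaih].
/biboubaixuu/: /b/ is a stop between vowels /i/ and /o/, so it spirantizes to the fricative [v]. /b/ is a stop between vowels /u/ and /a/, so it spirantizes to the fricative [v]. → [bivouvaixuu].
/juwbauwakwalor/: the rule's environment is not met; surfaces unchanged as [juwbauwakwalor].

wiivaigasavo, susishofeomuuvaih, bivouvaixuu, juwbauwakwalor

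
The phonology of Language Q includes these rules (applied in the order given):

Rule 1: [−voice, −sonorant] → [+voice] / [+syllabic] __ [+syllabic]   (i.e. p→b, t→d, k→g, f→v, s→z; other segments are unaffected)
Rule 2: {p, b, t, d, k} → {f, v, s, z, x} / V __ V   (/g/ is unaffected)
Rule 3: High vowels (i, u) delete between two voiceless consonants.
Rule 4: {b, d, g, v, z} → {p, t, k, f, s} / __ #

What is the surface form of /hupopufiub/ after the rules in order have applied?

huvovuviup

Rule 1 (intervocalic voicing): /p/ is a voiceless obstruent between vowels /u/ and /o/, so it voices to [b]. /p/ is a voiceless obstruent between vowels /o/ and /u/, so it voices to [b]. /f/ is a voiceless obstruent between vowels /u/ and /i/, so it voices to [v]. /hupopufiub/ → hubobuviub.
Rule 2 (intervocalic spirantization): /b/ is a stop between vowels /u/ and /o/, so it spirantizes to the fricative [v]. /b/ is a stop between vowels /o/ and /u/, so it spirantizes to the fricative [v]. /hubobuviub/ → huvovuviub.
Rule 3 (high vowel syncope): no segment meets the environment; /huvovuviub/ is unchanged.
Rule 4 (final devoicing): /b/ is a voiced obstruent in word-final position, so it devoices to [p]. /huvovuviub/ → huvovuviup.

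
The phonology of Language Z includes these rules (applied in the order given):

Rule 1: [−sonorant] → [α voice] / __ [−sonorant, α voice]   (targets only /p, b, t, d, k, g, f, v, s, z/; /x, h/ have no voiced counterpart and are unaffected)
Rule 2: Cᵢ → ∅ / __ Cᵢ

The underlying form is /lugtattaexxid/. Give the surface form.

Rule 1 (regressive voicing assimilation): /g/ precedes the voiceless obstruent /t/, so it devoices to [k] by assimilation. /lugtattaexxid/ → luktattaexxid.
Rule 2 (degemination): /tt/ is a geminate; the first /t/ deletes. /xx/ is a geminate; the first /x/ deletes. /luktattaexxid/ → luktataexid.

luktataexid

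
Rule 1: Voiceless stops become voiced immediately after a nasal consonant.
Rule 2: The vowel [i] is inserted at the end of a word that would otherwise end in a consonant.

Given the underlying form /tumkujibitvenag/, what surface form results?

tumgujibitvenagi

Rule 1 (post-nasal voicing): /k/ is a voiceless stop immediately after the nasal /m/, so it voices to [g]. /tumkujibitvenag/ → tumgujibitvenag.
Rule 2 (final i-epenthesis): the form ends in the consonant /g/, so [i] is inserted word-finally. /tumgujibitvenag/ → tumgujibitvenagi.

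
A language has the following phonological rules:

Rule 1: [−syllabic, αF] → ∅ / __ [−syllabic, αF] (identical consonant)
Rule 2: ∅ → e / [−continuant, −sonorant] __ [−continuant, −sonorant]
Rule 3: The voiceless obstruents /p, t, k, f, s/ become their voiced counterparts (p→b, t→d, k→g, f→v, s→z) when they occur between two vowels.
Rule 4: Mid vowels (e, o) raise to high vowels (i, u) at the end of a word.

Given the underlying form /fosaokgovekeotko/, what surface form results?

fozaogegovegeodegu

Rule 1 (degemination): no segment meets the environment; /fosaokgovekeotko/ is unchanged.
Rule 2 (stop-cluster e-epenthesis): /k/ and /g/ form a stop–stop cluster, so [e] is inserted between them. /t/ and /k/ form a stop–stop cluster, so [e] is inserted between them. /fosaokgovekeotko/ → fosaokegovekeoteko.
Rule 3 (intervocalic voicing): /s/ is a voiceless obstruent between vowels /o/ and /a/, so it voices to [z]. /k/ is a voiceless obstruent between vowels /o/ and /e/, so it voices to [g]. /k/ is a voiceless obstruent between vowels /e/ and /e/, so it voices to [g]. /t/ is a voiceless obstruent between vowels /o/ and /e/, so it voices to [d]. /k/ is a voiceless obstruent between vowels /e/ and /o/, so it voices to [g]. /fosaokegovekeoteko/ → fozaogegovegeodego.
Rule 4 (final vowel raising): /o/ is a mid vowel in word-final position, so it raises to [u]. /fozaogegovegeodego/ → fozaogegovegeodegu.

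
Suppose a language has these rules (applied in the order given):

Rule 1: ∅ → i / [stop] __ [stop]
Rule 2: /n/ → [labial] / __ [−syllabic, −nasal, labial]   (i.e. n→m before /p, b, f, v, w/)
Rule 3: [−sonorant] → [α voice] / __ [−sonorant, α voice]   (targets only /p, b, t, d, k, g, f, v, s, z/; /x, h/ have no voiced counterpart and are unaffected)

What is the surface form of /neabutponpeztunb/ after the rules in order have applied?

Rule 1 (stop-cluster i-epenthesis): /t/ and /p/ form a stop–stop cluster, so [i] is inserted between them. /neabutponpeztunb/ → neabutiponpeztunb.
Rule 2 (nasal place assimilation): /n/ precedes the labial consonant /p/, so it assimilates in place to [m]. /n/ precedes the labial consonant /b/, so it assimilates in place to [m]. /neabutiponpeztunb/ → neabutipompeztumb.
Rule 3 (regressive voicing assimilation): /z/ precedes the voiceless obstruent /t/, so it devoices to [s] by assimilation. /neabutipompeztumb/ → neabutipompestumb.

neabutipompestumb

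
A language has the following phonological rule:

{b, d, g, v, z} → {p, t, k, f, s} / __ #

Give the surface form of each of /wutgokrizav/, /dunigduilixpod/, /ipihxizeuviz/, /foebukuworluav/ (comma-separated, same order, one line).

/wutgokrizav/: /v/ is a voiced obstruent in word-final position, so it devoices to [f]. → [wutgokrizaf].
/dunigduilixpod/: /d/ is a voiced obstruent in word-final position, so it devoices to [t]. → [dunigduilixpot].
/ipihxizeuviz/: /z/ is a voiced obstruent in word-final position, so it devoices to [s]. → [ipihxizeuvis].
/foebukuworluav/: /v/ is a voiced obstruent in word-final position, so it devoices to [f]. → [foebukuworluaf].

wutgokrizaf, dunigduilixpot, ipihxizeuvis, foebukuworluaf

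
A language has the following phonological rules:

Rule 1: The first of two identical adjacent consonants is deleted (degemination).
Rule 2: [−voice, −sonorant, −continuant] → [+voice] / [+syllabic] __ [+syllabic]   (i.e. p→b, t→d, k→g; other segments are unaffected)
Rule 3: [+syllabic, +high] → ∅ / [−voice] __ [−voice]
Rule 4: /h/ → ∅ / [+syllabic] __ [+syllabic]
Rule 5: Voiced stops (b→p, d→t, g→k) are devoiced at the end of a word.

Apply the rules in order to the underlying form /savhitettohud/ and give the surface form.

savhidedout

Rule 1 (degemination): /tt/ is a geminate; the first /t/ deletes. /savhitettohud/ → savhitetohud.
Rule 2 (intervocalic voicing): /t/ is a voiceless stop between vowels /i/ and /e/, so it voices to [d]. /t/ is a voiceless stop between vowels /e/ and /o/, so it voices to [d]. /savhitetohud/ → savhidedohud.
Rule 3 (high vowel syncope): no segment meets the environment; /savhidedohud/ is unchanged.
Rule 4 (intervocalic h-deletion): /h/ occurs between vowels /o/ and /u/, so it deletes. /savhidedohud/ → savhidedoud.
Rule 5 (final devoicing): /d/ is a voiced stop in word-final position, so it devoices to [t]. /savhidedoud/ → savhidedout.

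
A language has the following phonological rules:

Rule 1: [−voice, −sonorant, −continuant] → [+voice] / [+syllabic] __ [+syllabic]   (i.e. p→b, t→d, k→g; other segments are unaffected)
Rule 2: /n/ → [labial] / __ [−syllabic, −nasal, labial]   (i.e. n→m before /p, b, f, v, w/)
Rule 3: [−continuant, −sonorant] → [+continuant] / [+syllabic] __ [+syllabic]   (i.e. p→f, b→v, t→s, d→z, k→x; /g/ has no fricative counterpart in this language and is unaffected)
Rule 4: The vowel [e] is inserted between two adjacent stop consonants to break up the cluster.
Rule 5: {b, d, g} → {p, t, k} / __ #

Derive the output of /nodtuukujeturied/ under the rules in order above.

Rule 1 (intervocalic voicing): /k/ is a voiceless stop between vowels /u/ and /u/, so it voices to [g]. /t/ is a voiceless stop between vowels /e/ and /u/, so it voices to [d]. /nodtuukujeturied/ → nodtuugujeduried.
Rule 2 (nasal place assimilation): no segment meets the environment; /nodtuugujeduried/ is unchanged.
Rule 3 (intervocalic spirantization): /d/ is a stop between vowels /e/ and /u/, so it spirantizes to the fricative [z]. /nodtuugujeduried/ → nodtuugujezuried.
Rule 4 (stop-cluster e-epenthesis): /d/ and /t/ form a stop–stop cluster, so [e] is inserted between them. /nodtuugujezuried/ → nodetuugujezuried.
Rule 5 (final devoicing): /d/ is a voiced stop in word-final position, so it devoices to [t]. /nodetuugujezuried/ → nodetuugujezuriet.

nodetuugujezuriet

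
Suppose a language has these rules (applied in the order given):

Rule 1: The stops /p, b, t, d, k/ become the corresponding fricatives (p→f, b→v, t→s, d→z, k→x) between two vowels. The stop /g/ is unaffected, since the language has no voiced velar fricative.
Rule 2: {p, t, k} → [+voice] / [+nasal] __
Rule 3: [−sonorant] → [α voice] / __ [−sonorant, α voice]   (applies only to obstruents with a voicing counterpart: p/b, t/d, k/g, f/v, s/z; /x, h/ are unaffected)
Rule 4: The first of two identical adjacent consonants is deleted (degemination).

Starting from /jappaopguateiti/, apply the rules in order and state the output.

Rule 1 (intervocalic spirantization): /t/ is a stop between vowels /a/ and /e/, so it spirantizes to the fricative [s]. /t/ is a stop between vowels /i/ and /i/, so it spirantizes to the fricative [s]. /jappaopguateiti/ → jappaopguaseisi.
Rule 2 (post-nasal voicing): no segment meets the environment; /jappaopguaseisi/ is unchanged.
Rule 3 (regressive voicing assimilation): /p/ precedes the voiced obstruent /g/, so it voices to [b] by assimilation. /jappaopguaseisi/ → jappaobguaseisi.
Rule 4 (degemination): /pp/ is a geminate; the first /p/ deletes. /jappaobguaseisi/ → japaobguaseisi.

japaobguaseisi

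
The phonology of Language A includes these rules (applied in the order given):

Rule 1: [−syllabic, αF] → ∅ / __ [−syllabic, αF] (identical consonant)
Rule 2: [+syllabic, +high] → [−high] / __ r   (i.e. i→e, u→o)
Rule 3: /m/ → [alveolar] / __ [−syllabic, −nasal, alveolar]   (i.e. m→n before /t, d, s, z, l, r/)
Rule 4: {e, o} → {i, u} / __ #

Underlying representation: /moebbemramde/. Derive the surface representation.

moebenrandi

Rule 1 (degemination): /bb/ is a geminate; the first /b/ deletes. /moebbemramde/ → moebemramde.
Rule 2 (pre-rhotic lowering): no segment meets the environment; /moebemramde/ is unchanged.
Rule 3 (nasal place assimilation): /m/ precedes the alveolar consonant /r/, so it assimilates in place to [n]. /m/ precedes the alveolar consonant /d/, so it assimilates in place to [n]. /moebemramde/ → moebenrande.
Rule 4 (final vowel raising): /e/ is a mid vowel in word-final position, so it raises to [i]. /moebenrande/ → moebenrandi.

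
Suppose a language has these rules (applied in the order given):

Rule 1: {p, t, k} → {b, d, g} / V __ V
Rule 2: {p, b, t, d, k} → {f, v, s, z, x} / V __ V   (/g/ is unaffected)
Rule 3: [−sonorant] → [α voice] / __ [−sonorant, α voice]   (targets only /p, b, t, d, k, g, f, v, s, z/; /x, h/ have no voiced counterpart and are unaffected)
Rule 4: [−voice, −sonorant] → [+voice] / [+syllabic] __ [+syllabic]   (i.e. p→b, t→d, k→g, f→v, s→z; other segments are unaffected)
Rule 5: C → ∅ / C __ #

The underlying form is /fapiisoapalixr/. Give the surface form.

faviizoavalix

Rule 1 (intervocalic voicing): /p/ is a voiceless stop between vowels /a/ and /i/, so it voices to [b]. /p/ is a voiceless stop between vowels /a/ and /a/, so it voices to [b]. /fapiisoapalixr/ → fabiisoabalixr.
Rule 2 (intervocalic spirantization): /b/ is a stop between vowels /a/ and /i/, so it spirantizes to the fricative [v]. /b/ is a stop between vowels /a/ and /a/, so it spirantizes to the fricative [v]. /fabiisoabalixr/ → faviisoavalixr.
Rule 3 (regressive voicing assimilation): no segment meets the environment; /faviisoavalixr/ is unchanged.
Rule 4 (intervocalic voicing): /s/ is a voiceless obstruent between vowels /i/ and /o/, so it voices to [z]. /faviisoavalixr/ → faviizoavalixr.
Rule 5 (final cluster simplification): /r/ is the second consonant of a word-final cluster /xr/, so it deletes. /faviizoavalixr/ → faviizoavalix.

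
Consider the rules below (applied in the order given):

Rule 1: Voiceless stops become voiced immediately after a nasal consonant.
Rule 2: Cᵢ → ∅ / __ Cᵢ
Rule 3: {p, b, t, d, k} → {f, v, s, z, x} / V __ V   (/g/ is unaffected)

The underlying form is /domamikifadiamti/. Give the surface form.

Rule 1 (post-nasal voicing): /t/ is a voiceless stop immediately after the nasal /m/, so it voices to [d]. /domamikifadiamti/ → domamikifadiamdi.
Rule 2 (degemination): no segment meets the environment; /domamikifadiamdi/ is unchanged.
Rule 3 (intervocalic spirantization): /k/ is a stop between vowels /i/ and /i/, so it spirantizes to the fricative [x]. /d/ is a stop between vowels /a/ and /i/, so it spirantizes to the fricative [z]. /domamikifadiamdi/ → domamixifaziamdi.

domamixifaziamdi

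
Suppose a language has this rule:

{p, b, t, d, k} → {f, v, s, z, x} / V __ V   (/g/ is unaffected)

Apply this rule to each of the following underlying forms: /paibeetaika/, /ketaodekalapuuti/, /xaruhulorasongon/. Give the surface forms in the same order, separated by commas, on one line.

paiveesaixa, kesaozexalafuusi, xaruhulorasongon

/paibeetaika/: /b/ is a stop between vowels /i/ and /e/, so it spirantizes to the fricative [v]. /t/ is a stop between vowels /e/ and /a/, so it spirantizes to the fricative [s]. /k/ is a stop between vowels /i/ and /a/, so it spirantizes to the fricative [x]. → [paiveesaixa].
/ketaodekalapuuti/: /t/ is a stop between vowels /e/ and /a/, so it spirantizes to the fricative [s]. /d/ is a stop between vowels /o/ and /e/, so it spirantizes to the fricative [z]. /k/ is a stop between vowels /e/ and /a/, so it spirantizes to the fricative [x]. /p/ is a stop between vowels /a/ and /u/, so it spirantizes to the fricative [f]. /t/ is a stop between vowels /u/ and /i/, so it spirantizes to the fricative [s]. → [kesaozexalafuusi].
/xaruhulorasongon/: the rule's environment is not met; surfaces unchanged as [xaruhulorasongon].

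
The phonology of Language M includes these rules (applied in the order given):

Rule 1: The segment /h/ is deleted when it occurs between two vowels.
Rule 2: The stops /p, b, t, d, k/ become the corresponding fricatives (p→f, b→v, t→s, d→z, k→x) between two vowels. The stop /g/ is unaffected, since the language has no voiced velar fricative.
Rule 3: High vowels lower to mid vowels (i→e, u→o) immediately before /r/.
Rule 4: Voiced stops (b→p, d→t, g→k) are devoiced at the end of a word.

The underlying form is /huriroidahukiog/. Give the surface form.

Rule 1 (intervocalic h-deletion): /h/ occurs between vowels /a/ and /u/, so it deletes. /huriroidahukiog/ → huriroidaukiog.
Rule 2 (intervocalic spirantization): /d/ is a stop between vowels /i/ and /a/, so it spirantizes to the fricative [z]. /k/ is a stop between vowels /u/ and /i/, so it spirantizes to the fricative [x]. /huriroidaukiog/ → huriroizauxiog.
Rule 3 (pre-rhotic lowering): /u/ is a high vowel immediately before /r/, so it lowers to [o]. /i/ is a high vowel immediately before /r/, so it lowers to [e]. /huriroizauxiog/ → horeroizauxiog.
Rule 4 (final devoicing): /g/ is a voiced stop in word-final position, so it devoices to [k]. /horeroizauxiog/ → horeroizauxiok.

horeroizauxiok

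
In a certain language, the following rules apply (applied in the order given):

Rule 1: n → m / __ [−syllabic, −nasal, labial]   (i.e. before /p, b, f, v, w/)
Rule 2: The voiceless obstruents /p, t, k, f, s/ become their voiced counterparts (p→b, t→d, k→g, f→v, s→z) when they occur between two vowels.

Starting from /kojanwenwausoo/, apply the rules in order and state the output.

kojamwemwauzoo

Rule 1 (nasal place assimilation): /n/ precedes the labial consonant /w/, so it assimilates in place to [m]. /n/ precedes the labial consonant /w/, so it assimilates in place to [m]. /kojanwenwausoo/ → kojamwemwausoo.
Rule 2 (intervocalic voicing): /s/ is a voiceless obstruent between vowels /u/ and /o/, so it voices to [z]. /kojamwemwausoo/ → kojamwemwauzoo.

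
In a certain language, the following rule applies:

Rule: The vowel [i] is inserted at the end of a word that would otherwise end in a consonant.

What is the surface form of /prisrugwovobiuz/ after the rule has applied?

the form ends in the consonant /z/, so [i] is inserted word-finally.
Surface form: [prisrugwovobiuzi].

prisrugwovobiuzi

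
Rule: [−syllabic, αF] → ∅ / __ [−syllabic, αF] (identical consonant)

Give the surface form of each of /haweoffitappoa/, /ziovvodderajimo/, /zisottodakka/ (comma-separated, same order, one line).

haweofitapoa, ziovoderajimo, zisotodaka

/haweoffitappoa/: /ff/ is a geminate; the first /f/ deletes. /pp/ is a geminate; the first /p/ deletes. → [haweofitapoa].
/ziovvodderajimo/: /vv/ is a geminate; the first /v/ deletes. /dd/ is a geminate; the first /d/ deletes. → [ziovoderajimo].
/zisottodakka/: /tt/ is a geminate; the first /t/ deletes. /kk/ is a geminate; the first /k/ deletes. → [zisotodaka].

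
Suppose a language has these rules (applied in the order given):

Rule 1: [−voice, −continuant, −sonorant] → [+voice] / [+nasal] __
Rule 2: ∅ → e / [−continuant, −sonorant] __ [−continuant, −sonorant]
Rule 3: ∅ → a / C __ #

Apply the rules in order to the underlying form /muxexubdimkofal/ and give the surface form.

muxexubedimgofala

Rule 1 (post-nasal voicing): /k/ is a voiceless stop immediately after the nasal /m/, so it voices to [g]. /muxexubdimkofal/ → muxexubdimgofal.
Rule 2 (stop-cluster e-epenthesis): /b/ and /d/ form a stop–stop cluster, so [e] is inserted between them. /muxexubdimgofal/ → muxexubedimgofal.
Rule 3 (final a-epenthesis): the form ends in the consonant /l/, so [a] is inserted word-finally. /muxexubedimgofal/ → muxexubedimgofala.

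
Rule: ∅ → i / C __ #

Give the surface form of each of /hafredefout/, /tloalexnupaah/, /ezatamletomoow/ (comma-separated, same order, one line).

hafredefouti, tloalexnupaahi, ezatamletomoowi

/hafredefout/: the form ends in the consonant /t/, so [i] is inserted word-finally. → [hafredefouti].
/tloalexnupaah/: the form ends in the consonant /h/, so [i] is inserted word-finally. → [tloalexnupaahi].
/ezatamletomoow/: the form ends in the consonant /w/, so [i] is inserted word-finally. → [ezatamletomoowi].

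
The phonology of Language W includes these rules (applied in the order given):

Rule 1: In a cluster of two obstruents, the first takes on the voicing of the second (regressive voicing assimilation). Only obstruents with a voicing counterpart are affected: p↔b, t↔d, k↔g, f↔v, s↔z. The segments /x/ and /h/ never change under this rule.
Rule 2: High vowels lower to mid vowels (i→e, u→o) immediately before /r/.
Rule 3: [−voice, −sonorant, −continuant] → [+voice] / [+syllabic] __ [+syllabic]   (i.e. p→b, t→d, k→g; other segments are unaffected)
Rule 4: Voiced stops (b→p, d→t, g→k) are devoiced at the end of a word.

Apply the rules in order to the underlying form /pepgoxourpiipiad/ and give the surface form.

Rule 1 (regressive voicing assimilation): /p/ precedes the voiced obstruent /g/, so it voices to [b] by assimilation. /pepgoxourpiipiad/ → pebgoxourpiipiad.
Rule 2 (pre-rhotic lowering): /u/ is a high vowel immediately before /r/, so it lowers to [o]. /pebgoxourpiipiad/ → pebgoxoorpiipiad.
Rule 3 (intervocalic voicing): /p/ is a voiceless stop between vowels /i/ and /i/, so it voices to [b]. /pebgoxoorpiipiad/ → pebgoxoorpiibiad.
Rule 4 (final devoicing): /d/ is a voiced stop in word-final position, so it devoices to [t]. /pebgoxoorpiibiad/ → pebgoxoorpiibiat.

pebgoxoorpiibiat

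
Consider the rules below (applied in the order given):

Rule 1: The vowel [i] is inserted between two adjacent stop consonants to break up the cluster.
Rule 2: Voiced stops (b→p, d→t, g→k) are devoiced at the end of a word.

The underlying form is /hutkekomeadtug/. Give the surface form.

hutikekomeadituk

Rule 1 (stop-cluster i-epenthesis): /t/ and /k/ form a stop–stop cluster, so [i] is inserted between them. /d/ and /t/ form a stop–stop cluster, so [i] is inserted between them. /hutkekomeadtug/ → hutikekomeaditug.
Rule 2 (final devoicing): /g/ is a voiced stop in word-final position, so it devoices to [k]. /hutikekomeaditug/ → hutikekomeadituk.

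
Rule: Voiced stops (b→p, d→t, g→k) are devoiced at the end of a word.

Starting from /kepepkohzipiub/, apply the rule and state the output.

kepepkohzipiup

/b/ is a voiced stop in word-final position, so it devoices to [p].
Surface form: [kepepkohzipiup].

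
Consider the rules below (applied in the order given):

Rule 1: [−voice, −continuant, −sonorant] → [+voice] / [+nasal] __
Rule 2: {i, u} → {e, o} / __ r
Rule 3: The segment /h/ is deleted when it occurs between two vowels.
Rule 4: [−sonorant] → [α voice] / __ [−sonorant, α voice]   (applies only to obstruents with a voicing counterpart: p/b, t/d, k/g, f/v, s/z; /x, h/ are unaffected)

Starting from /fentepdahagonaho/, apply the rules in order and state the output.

fendebdaagonao

Rule 1 (post-nasal voicing): /t/ is a voiceless stop immediately after the nasal /n/, so it voices to [d]. /fentepdahagonaho/ → fendepdahagonaho.
Rule 2 (pre-rhotic lowering): no segment meets the environment; /fendepdahagonaho/ is unchanged.
Rule 3 (intervocalic h-deletion): /h/ occurs between vowels /a/ and /a/, so it deletes. /h/ occurs between vowels /a/ and /o/, so it deletes. /fendepdahagonaho/ → fendepdaagonao.
Rule 4 (regressive voicing assimilation): /p/ precedes the voiced obstruent /d/, so it voices to [b] by assimilation. /fendepdaagonao/ → fendebdaagonao.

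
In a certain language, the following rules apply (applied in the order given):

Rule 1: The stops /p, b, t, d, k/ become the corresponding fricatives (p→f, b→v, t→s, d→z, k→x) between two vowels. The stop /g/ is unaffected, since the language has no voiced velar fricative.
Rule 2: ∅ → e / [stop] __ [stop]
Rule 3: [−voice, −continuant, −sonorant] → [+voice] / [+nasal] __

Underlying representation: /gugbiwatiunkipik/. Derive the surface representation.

Rule 1 (intervocalic spirantization): /t/ is a stop between vowels /a/ and /i/, so it spirantizes to the fricative [s]. /p/ is a stop between vowels /i/ and /i/, so it spirantizes to the fricative [f]. /gugbiwatiunkipik/ → gugbiwasiunkifik.
Rule 2 (stop-cluster e-epenthesis): /g/ and /b/ form a stop–stop cluster, so [e] is inserted between them. /gugbiwasiunkifik/ → gugebiwasiunkifik.
Rule 3 (post-nasal voicing): /k/ is a voiceless stop immediately after the nasal /n/, so it voices to [g]. /gugebiwasiunkifik/ → gugebiwasiungifik.

gugebiwasiungifik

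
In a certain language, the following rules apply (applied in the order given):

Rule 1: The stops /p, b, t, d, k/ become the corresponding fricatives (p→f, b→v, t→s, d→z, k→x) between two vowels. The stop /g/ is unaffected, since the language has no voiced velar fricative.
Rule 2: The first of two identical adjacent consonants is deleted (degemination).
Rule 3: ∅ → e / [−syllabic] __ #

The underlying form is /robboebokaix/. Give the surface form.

roboevoxaixe

Rule 1 (intervocalic spirantization): /b/ is a stop between vowels /e/ and /o/, so it spirantizes to the fricative [v]. /k/ is a stop between vowels /o/ and /a/, so it spirantizes to the fricative [x]. /robboebokaix/ → robboevoxaix.
Rule 2 (degemination): /bb/ is a geminate; the first /b/ deletes. /robboevoxaix/ → roboevoxaix.
Rule 3 (final e-epenthesis): the form ends in the consonant /x/, so [e] is inserted word-finally. /roboevoxaix/ → roboevoxaixe.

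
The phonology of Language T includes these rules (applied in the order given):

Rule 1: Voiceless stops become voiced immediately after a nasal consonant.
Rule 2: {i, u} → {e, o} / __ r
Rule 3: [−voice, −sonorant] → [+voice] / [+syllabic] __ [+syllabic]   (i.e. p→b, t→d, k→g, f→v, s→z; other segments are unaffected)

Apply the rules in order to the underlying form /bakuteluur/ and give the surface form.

Rule 1 (post-nasal voicing): no segment meets the environment; /bakuteluur/ is unchanged.
Rule 2 (pre-rhotic lowering): /u/ is a high vowel immediately before /r/, so it lowers to [o]. /bakuteluur/ → bakuteluor.
Rule 3 (intervocalic voicing): /k/ is a voiceless obstruent between vowels /a/ and /u/, so it voices to [g]. /t/ is a voiceless obstruent between vowels /u/ and /e/, so it voices to [d]. /bakuteluor/ → bagudeluor.

bagudeluor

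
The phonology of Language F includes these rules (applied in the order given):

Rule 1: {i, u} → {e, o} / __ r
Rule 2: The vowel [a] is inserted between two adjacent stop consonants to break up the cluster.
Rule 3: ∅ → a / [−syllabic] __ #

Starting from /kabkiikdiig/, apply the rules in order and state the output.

kabakiikadiiga

Rule 1 (pre-rhotic lowering): no segment meets the environment; /kabkiikdiig/ is unchanged.
Rule 2 (stop-cluster a-epenthesis): /b/ and /k/ form a stop–stop cluster, so [a] is inserted between them. /k/ and /d/ form a stop–stop cluster, so [a] is inserted between them. /kabkiikdiig/ → kabakiikadiig.
Rule 3 (final a-epenthesis): the form ends in the consonant /g/, so [a] is inserted word-finally. /kabakiikadiig/ → kabakiikadiiga.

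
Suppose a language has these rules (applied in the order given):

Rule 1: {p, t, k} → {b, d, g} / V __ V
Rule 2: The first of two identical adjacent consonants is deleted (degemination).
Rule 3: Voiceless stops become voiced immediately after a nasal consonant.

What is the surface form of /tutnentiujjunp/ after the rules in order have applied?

tutnendiujunb

Rule 1 (intervocalic voicing): no segment meets the environment; /tutnentiujjunp/ is unchanged.
Rule 2 (degemination): /jj/ is a geminate; the first /j/ deletes. /tutnentiujjunp/ → tutnentiujunp.
Rule 3 (post-nasal voicing): /t/ is a voiceless stop immediately after the nasal /n/, so it voices to [d]. /p/ is a voiceless stop immediately after the nasal /n/, so it voices to [b]. /tutnentiujunp/ → tutnendiujunb.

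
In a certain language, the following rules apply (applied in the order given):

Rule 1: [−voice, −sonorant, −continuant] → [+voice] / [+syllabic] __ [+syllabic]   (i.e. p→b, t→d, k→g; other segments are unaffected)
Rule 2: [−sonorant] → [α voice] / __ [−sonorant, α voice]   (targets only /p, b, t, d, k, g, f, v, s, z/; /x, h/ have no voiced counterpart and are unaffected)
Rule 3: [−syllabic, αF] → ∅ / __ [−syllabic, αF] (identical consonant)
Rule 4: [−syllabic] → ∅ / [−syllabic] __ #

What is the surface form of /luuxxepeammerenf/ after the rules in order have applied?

Rule 1 (intervocalic voicing): /p/ is a voiceless stop between vowels /e/ and /e/, so it voices to [b]. /luuxxepeammerenf/ → luuxxebeammerenf.
Rule 2 (regressive voicing assimilation): no segment meets the environment; /luuxxebeammerenf/ is unchanged.
Rule 3 (degemination): /xx/ is a geminate; the first /x/ deletes. /mm/ is a geminate; the first /m/ deletes. /luuxxebeammerenf/ → luuxebeamerenf.
Rule 4 (final cluster simplification): /f/ is the second consonant of a word-final cluster /nf/, so it deletes. /luuxebeamerenf/ → luuxebeameren.

luuxebeameren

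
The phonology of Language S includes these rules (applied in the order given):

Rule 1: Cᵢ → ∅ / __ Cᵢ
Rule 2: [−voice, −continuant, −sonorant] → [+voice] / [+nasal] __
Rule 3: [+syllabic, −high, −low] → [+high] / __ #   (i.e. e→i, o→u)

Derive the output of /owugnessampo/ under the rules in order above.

owugnesambu

Rule 1 (degemination): /ss/ is a geminate; the first /s/ deletes. /owugnessampo/ → owugnesampo.
Rule 2 (post-nasal voicing): /p/ is a voiceless stop immediately after the nasal /m/, so it voices to [b]. /owugnesampo/ → owugnesambo.
Rule 3 (final vowel raising): /o/ is a mid vowel in word-final position, so it raises to [u]. /owugnesambo/ → owugnesambu.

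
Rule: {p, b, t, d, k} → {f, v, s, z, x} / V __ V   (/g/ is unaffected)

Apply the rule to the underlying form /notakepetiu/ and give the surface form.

/t/ is a stop between vowels /o/ and /a/, so it spirantizes to the fricative [s].
/k/ is a stop between vowels /a/ and /e/, so it spirantizes to the fricative [x].
/p/ is a stop between vowels /e/ and /e/, so it spirantizes to the fricative [f].
/t/ is a stop between vowels /e/ and /i/, so it spirantizes to the fricative [s].
Surface form: [nosaxefesiu].

nosaxefesiu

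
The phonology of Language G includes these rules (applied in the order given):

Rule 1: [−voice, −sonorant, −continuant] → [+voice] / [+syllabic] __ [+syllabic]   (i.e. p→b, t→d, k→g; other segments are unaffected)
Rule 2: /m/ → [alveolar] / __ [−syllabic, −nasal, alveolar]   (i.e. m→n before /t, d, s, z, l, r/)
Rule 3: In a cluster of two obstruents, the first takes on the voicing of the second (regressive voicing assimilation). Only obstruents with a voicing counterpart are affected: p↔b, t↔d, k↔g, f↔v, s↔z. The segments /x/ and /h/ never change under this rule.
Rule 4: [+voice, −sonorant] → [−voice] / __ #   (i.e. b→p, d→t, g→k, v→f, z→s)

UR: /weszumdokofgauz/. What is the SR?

Rule 1 (intervocalic voicing): /k/ is a voiceless stop between vowels /o/ and /o/, so it voices to [g]. /weszumdokofgauz/ → weszumdogofgauz.
Rule 2 (nasal place assimilation): /m/ precedes the alveolar consonant /d/, so it assimilates in place to [n]. /weszumdogofgauz/ → weszundogofgauz.
Rule 3 (regressive voicing assimilation): /s/ precedes the voiced obstruent /z/, so it voices to [z] by assimilation. /f/ precedes the voiced obstruent /g/, so it voices to [v] by assimilation. /weszundogofgauz/ → wezzundogovgauz.
Rule 4 (final devoicing): /z/ is a voiced obstruent in word-final position, so it devoices to [s]. /wezzundogovgauz/ → wezzundogovgaus.

wezzundogovgaus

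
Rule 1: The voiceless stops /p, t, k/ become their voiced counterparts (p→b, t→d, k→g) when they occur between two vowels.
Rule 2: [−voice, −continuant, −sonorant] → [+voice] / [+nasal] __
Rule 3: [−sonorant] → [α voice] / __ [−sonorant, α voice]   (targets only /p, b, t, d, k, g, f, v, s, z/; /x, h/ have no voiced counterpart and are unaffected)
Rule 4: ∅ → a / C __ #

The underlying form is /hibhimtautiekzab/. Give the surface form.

hiphimdaudiegzaba

Rule 1 (intervocalic voicing): /t/ is a voiceless stop between vowels /u/ and /i/, so it voices to [d]. /hibhimtautiekzab/ → hibhimtaudiekzab.
Rule 2 (post-nasal voicing): /t/ is a voiceless stop immediately after the nasal /m/, so it voices to [d]. /hibhimtaudiekzab/ → hibhimdaudiekzab.
Rule 3 (regressive voicing assimilation): /b/ precedes the voiceless obstruent /h/, so it devoices to [p] by assimilation. /k/ precedes the voiced obstruent /z/, so it voices to [g] by assimilation. /hibhimdaudiekzab/ → hiphimdaudiegzab.
Rule 4 (final a-epenthesis): the form ends in the consonant /b/, so [a] is inserted word-finally. /hiphimdaudiegzab/ → hiphimdaudiegzaba.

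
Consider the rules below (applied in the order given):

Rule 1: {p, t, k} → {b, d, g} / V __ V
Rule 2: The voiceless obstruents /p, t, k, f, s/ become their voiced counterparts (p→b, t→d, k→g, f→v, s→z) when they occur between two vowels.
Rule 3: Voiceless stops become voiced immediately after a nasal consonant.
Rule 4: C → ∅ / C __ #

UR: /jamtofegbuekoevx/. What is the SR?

jamdovegbuegoev

Rule 1 (intervocalic voicing): /k/ is a voiceless stop between vowels /e/ and /o/, so it voices to [g]. /jamtofegbuekoevx/ → jamtofegbuegoevx.
Rule 2 (intervocalic voicing): /f/ is a voiceless obstruent between vowels /o/ and /e/, so it voices to [v]. /jamtofegbuegoevx/ → jamtovegbuegoevx.
Rule 3 (post-nasal voicing): /t/ is a voiceless stop immediately after the nasal /m/, so it voices to [d]. /jamtovegbuegoevx/ → jamdovegbuegoevx.
Rule 4 (final cluster simplification): /x/ is the second consonant of a word-final cluster /vx/, so it deletes. /jamdovegbuegoevx/ → jamdovegbuegoev.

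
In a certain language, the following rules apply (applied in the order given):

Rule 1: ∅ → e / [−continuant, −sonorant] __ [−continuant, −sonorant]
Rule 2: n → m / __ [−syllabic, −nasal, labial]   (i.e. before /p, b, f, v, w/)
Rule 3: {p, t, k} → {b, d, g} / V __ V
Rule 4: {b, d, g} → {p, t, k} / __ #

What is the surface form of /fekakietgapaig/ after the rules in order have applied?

fegagiedegabaik

Rule 1 (stop-cluster e-epenthesis): /t/ and /g/ form a stop–stop cluster, so [e] is inserted between them. /fekakietgapaig/ → fekakietegapaig.
Rule 2 (nasal place assimilation): no segment meets the environment; /fekakietegapaig/ is unchanged.
Rule 3 (intervocalic voicing): /k/ is a voiceless stop between vowels /e/ and /a/, so it voices to [g]. /k/ is a voiceless stop between vowels /a/ and /i/, so it voices to [g]. /t/ is a voiceless stop between vowels /e/ and /e/, so it voices to [d]. /p/ is a voiceless stop between vowels /a/ and /a/, so it voices to [b]. /fekakietegapaig/ → fegagiedegabaig.
Rule 4 (final devoicing): /g/ is a voiced stop in word-final position, so it devoices to [k]. /fegagiedegabaig/ → fegagiedegabaik.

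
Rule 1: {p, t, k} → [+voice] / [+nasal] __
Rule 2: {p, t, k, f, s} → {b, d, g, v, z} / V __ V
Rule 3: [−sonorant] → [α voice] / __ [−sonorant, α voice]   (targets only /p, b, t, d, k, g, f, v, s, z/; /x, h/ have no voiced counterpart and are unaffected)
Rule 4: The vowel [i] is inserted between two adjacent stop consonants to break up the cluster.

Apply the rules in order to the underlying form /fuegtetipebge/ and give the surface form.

fuekitedibebige

Rule 1 (post-nasal voicing): no segment meets the environment; /fuegtetipebge/ is unchanged.
Rule 2 (intervocalic voicing): /t/ is a voiceless obstruent between vowels /e/ and /i/, so it voices to [d]. /p/ is a voiceless obstruent between vowels /i/ and /e/, so it voices to [b]. /fuegtetipebge/ → fuegtedibebge.
Rule 3 (regressive voicing assimilation): /g/ precedes the voiceless obstruent /t/, so it devoices to [k] by assimilation. /fuegtedibebge/ → fuektedibebge.
Rule 4 (stop-cluster i-epenthesis): /k/ and /t/ form a stop–stop cluster, so [i] is inserted between them. /b/ and /g/ form a stop–stop cluster, so [i] is inserted between them. /fuektedibebge/ → fuekitedibebige.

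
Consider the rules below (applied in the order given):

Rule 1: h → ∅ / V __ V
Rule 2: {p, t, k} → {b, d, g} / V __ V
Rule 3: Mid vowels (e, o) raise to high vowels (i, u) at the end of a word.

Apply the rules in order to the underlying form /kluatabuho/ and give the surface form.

Rule 1 (intervocalic h-deletion): /h/ occurs between vowels /u/ and /o/, so it deletes. /kluatabuho/ → kluatabuo.
Rule 2 (intervocalic voicing): /t/ is a voiceless stop between vowels /a/ and /a/, so it voices to [d]. /kluatabuo/ → kluadabuo.
Rule 3 (final vowel raising): /o/ is a mid vowel in word-final position, so it raises to [u]. /kluadabuo/ → kluadabuu.

kluadabuu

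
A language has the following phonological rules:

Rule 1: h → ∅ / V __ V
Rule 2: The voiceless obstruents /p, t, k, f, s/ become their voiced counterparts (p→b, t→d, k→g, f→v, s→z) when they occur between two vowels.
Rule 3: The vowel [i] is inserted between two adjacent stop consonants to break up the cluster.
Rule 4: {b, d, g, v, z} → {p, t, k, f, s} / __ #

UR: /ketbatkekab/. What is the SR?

Rule 1 (intervocalic h-deletion): no segment meets the environment; /ketbatkekab/ is unchanged.
Rule 2 (intervocalic voicing): /k/ is a voiceless obstruent between vowels /e/ and /a/, so it voices to [g]. /ketbatkekab/ → ketbatkegab.
Rule 3 (stop-cluster i-epenthesis): /t/ and /b/ form a stop–stop cluster, so [i] is inserted between them. /t/ and /k/ form a stop–stop cluster, so [i] is inserted between them. /ketbatkegab/ → ketibatikegab.
Rule 4 (final devoicing): /b/ is a voiced obstruent in word-final position, so it devoices to [p]. /ketibatikegab/ → ketibatikegap.

ketibatikegap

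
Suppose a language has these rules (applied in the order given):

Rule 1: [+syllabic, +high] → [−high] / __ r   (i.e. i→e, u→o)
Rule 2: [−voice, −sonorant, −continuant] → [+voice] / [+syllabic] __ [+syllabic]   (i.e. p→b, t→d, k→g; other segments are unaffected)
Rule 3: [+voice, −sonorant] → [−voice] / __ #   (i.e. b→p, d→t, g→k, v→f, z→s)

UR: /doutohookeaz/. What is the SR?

doudohoogeas

Rule 1 (pre-rhotic lowering): no segment meets the environment; /doutohookeaz/ is unchanged.
Rule 2 (intervocalic voicing): /t/ is a voiceless stop between vowels /u/ and /o/, so it voices to [d]. /k/ is a voiceless stop between vowels /o/ and /e/, so it voices to [g]. /doutohookeaz/ → doudohoogeaz.
Rule 3 (final devoicing): /z/ is a voiced obstruent in word-final position, so it devoices to [s]. /doudohoogeaz/ → doudohoogeas.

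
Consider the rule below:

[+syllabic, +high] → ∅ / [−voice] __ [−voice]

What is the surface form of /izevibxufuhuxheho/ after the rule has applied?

/u/ is a high vowel flanked by voiceless consonants /x/ and /f/, so it deletes.
/u/ is a high vowel flanked by voiceless consonants /f/ and /h/, so it deletes.
/u/ is a high vowel flanked by voiceless consonants /h/ and /x/, so it deletes.
Surface form: [izevibxfhxheho].

izevibxfhxheho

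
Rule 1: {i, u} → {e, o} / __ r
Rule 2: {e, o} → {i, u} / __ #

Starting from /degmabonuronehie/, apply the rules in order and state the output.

degmabonoronehii

Rule 1 (pre-rhotic lowering): /u/ is a high vowel immediately before /r/, so it lowers to [o]. /degmabonuronehie/ → degmabonoronehie.
Rule 2 (final vowel raising): /e/ is a mid vowel in word-final position, so it raises to [i]. /degmabonoronehie/ → degmabonoronehii.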